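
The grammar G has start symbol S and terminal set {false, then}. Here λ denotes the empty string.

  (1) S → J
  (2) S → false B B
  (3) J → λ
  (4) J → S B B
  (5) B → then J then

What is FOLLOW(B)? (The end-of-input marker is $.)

FIRST(B) = {then}
FIRST(S) = {λ, false, then}  (via J)
FIRST(J) = {λ, false, then}  (via S B B)
FOLLOW(S) includes $ since S is the start symbol.
FOLLOW(S): in J→S B B, S is followed by B B with FIRST {then}. Thus FOLLOW(S) = {$, then}.
FOLLOW(J): in S→J, the suffix after J is empty, so FOLLOW(J) ⊇ FOLLOW(S) = {$, then}; in B→then J then, J is followed by then with FIRST {then}. Thus FOLLOW(J) = {$, then}.
FOLLOW(B): in S→false B B (occurrence 1), B is followed by B with FIRST {then}; in S→false B B (occurrence 2), the suffix after B is empty, so FOLLOW(B) ⊇ FOLLOW(S) = {$, then}; in J→S B B (occurrence 1), B is followed by B with FIRST {then}; in J→S B B (occurrence 2), the suffix after B is empty, so FOLLOW(B) ⊇ FOLLOW(J) = {$, then}. Thus FOLLOW(B) = {$, then}.

{$, then}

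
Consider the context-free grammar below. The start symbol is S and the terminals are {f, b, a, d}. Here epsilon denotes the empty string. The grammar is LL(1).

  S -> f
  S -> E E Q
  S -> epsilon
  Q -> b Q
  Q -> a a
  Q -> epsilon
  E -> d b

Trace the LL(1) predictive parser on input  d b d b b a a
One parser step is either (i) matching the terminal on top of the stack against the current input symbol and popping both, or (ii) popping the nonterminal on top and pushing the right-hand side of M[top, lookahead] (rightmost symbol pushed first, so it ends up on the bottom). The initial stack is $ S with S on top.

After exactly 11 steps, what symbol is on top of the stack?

step 1: stack=$ S  input=d b d b b a a $  — expand S -> E E Q
step 2: stack=$ Q E E  input=d b d b b a a $  — expand E -> d b
step 3: stack=$ Q E b d  input=d b d b b a a $  — match d
step 4: stack=$ Q E b  input=b d b b a a $  — match b
step 5: stack=$ Q E  input=d b b a a $  — expand E -> d b
step 6: stack=$ Q b d  input=d b b a a $  — match d
step 7: stack=$ Q b  input=b b a a $  — match b
step 8: stack=$ Q  input=b a a $  — expand Q -> b Q
step 9: stack=$ Q b  input=b a a $  — match b
step 10: stack=$ Q  input=a a $  — expand Q -> a a
step 11: stack=$ a a  input=a a $  — match a
Stack after step 11: $ a (top = a).

a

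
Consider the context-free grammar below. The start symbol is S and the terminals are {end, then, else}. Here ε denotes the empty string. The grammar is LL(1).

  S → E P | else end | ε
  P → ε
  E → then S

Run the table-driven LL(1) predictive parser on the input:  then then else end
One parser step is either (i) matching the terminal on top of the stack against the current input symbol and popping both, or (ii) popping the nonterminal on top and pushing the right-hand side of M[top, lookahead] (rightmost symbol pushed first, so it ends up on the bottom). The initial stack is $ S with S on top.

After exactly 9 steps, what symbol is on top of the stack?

step 1: stack=$ S  input=then then else end $  — expand S → E P
step 2: stack=$ P E  input=then then else end $  — expand E → then S
step 3: stack=$ P S then  input=then then else end $  — match then
step 4: stack=$ P S  input=then else end $  — expand S → E P
step 5: stack=$ P P E  input=then else end $  — expand E → then S
step 6: stack=$ P P S then  input=then else end $  — match then
step 7: stack=$ P P S  input=else end $  — expand S → else end
step 8: stack=$ P P end else  input=else end $  — match else
step 9: stack=$ P P end  input=end $  — match end
Stack after step 9: $ P P (top = P).

P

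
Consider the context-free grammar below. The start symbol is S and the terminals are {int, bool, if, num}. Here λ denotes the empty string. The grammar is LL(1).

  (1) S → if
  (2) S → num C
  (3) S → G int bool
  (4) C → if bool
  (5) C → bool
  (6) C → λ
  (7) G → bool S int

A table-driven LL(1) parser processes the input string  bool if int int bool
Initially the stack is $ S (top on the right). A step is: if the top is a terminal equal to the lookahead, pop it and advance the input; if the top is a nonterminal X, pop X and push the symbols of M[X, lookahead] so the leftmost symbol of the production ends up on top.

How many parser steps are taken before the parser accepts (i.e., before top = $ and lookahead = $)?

8

step 1: stack=$ S  input=bool if int int bool $  — expand S → G int bool
step 2: stack=$ bool int G  input=bool if int int bool $  — expand G → bool S int
step 3: stack=$ bool int int S bool  input=bool if int int bool $  — match bool
step 4: stack=$ bool int int S  input=if int int bool $  — expand S → if
step 5: stack=$ bool int int if  input=if int int bool $  — match if
step 6: stack=$ bool int int  input=int int bool $  — match int
step 7: stack=$ bool int  input=int bool $  — match int
step 8: stack=$ bool  input=bool $  — match bool
Accept reached after 8 steps.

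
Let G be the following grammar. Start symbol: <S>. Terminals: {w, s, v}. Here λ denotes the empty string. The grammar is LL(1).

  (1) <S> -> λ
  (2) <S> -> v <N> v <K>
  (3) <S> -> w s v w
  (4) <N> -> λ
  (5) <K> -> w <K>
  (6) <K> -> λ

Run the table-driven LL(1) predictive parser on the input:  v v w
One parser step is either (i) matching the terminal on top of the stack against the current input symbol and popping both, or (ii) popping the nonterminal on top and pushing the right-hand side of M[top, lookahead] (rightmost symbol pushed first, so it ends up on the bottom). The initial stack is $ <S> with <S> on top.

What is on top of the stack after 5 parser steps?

w

step 1: stack=$ <S>  input=v v w $  — expand <S> -> v <N> v <K>
step 2: stack=$ <K> v <N> v  input=v v w $  — match v
step 3: stack=$ <K> v <N>  input=v w $  — expand <N> -> λ
step 4: stack=$ <K> v  input=v w $  — match v
step 5: stack=$ <K>  input=w $  — expand <K> -> w <K>
Stack after step 5: $ <K> w (top = w).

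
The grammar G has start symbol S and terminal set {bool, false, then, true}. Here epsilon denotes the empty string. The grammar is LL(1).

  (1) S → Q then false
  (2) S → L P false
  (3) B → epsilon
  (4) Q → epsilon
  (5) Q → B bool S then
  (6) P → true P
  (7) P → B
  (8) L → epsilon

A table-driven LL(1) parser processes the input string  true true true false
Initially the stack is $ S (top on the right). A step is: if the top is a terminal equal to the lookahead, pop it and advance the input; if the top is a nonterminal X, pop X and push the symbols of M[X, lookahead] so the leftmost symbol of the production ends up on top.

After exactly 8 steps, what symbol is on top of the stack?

P

     Stack           Input                   Action
  1  $ S             true true true false $  expand S → L P false
  2  $ false P L     true true true false $  expand L → epsilon
  3  $ false P       true true true false $  expand P → true P
  4  $ false P true  true true true false $  match true
  5  $ false P       true true false $       expand P → true P
  6  $ false P true  true true false $       match true
  7  $ false P       true false $            expand P → true P
  8  $ false P true  true false $            match true
Stack after step 8: $ false P (top = P).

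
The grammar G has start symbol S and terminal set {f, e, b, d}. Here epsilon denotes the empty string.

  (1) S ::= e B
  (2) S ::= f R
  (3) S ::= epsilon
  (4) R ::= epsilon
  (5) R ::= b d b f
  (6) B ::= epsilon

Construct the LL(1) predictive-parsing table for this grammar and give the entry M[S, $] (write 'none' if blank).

S ::= epsilon

FIRST(S): from S::=e B we get {e}; from S::=f R we get {f}; from S::=epsilon we get {epsilon}. So FIRST(S) = {epsilon, e, f}.
FIRST(R): from R::=epsilon we get {epsilon}; from R::=b d b f we get {b}. So FIRST(R) = {epsilon, b}.
FIRST(B): from B::=epsilon we get {epsilon}. So FIRST(B) = {epsilon}.
FOLLOW(S) includes $ since S is the start symbol.
FOLLOW(S): S appears on no right-hand side. Thus FOLLOW(S) = {$}.
For S ::= e B: FIRST(e B) = {e}, so it goes in M[S, t] for t ∈ {e}.
For S ::= f R: FIRST(f R) = {f}, so it goes in M[S, t] for t ∈ {f}.
For S ::= epsilon: FIRST(epsilon) = {epsilon}, so it goes in M[S, t] for t ∈ {}; since epsilon ∈ FIRST, also for every t ∈ FOLLOW(S) = {$}.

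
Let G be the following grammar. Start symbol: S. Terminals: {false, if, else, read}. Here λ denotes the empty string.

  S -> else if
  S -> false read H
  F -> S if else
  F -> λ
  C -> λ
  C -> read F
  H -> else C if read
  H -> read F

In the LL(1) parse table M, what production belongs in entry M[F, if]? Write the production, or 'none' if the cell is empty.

FIRST(S) = {else, false}
FIRST(C) = {λ, read}
FIRST(H) = {else, read}
FIRST(F) = {λ, else, false}  (via S if else)
FOLLOW(S) includes $ since S is the start symbol.
FOLLOW(C): in H->else C if read, C is followed by if read with FIRST {if}. Thus FOLLOW(C) = {if}.
FOLLOW(H): in S->false read H, the suffix after H is empty, so FOLLOW(H) ⊇ FOLLOW(S) = {$, if}. Thus FOLLOW(H) = {$, if}.
FOLLOW(F): in C->read F, the suffix after F is empty, so FOLLOW(F) ⊇ FOLLOW(C) = {if}; in H->read F, the suffix after F is empty, so FOLLOW(F) ⊇ FOLLOW(H) = {$, if}. Thus FOLLOW(F) = {$, if}.
For F -> S if else: FIRST(S if else) = {else, false}, so it goes in M[F, t] for t ∈ {else, false}.
For F -> λ: FIRST(λ) = {λ}, so it goes in M[F, t] for t ∈ {}; since λ ∈ FIRST, also for every t ∈ FOLLOW(F) = {$, if}.

F -> λ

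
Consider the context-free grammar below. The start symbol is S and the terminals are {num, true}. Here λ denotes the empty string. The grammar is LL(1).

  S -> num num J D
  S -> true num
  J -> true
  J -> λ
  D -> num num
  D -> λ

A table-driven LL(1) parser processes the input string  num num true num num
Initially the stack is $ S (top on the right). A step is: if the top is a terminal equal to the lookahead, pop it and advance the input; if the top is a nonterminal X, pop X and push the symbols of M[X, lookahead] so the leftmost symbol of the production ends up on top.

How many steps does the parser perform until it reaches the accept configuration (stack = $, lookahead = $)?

8

     Stack          Input                   Action
  1  $ S            num num true num num $  expand S -> num num J D
  2  $ D J num num  num num true num num $  match num
  3  $ D J num      num true num num $      match num
  4  $ D J          true num num $          expand J -> true
  5  $ D true       true num num $          match true
  6  $ D            num num $               expand D -> num num
  7  $ num num      num num $               match num
  8  $ num          num $                   match num
Accept reached after 8 steps.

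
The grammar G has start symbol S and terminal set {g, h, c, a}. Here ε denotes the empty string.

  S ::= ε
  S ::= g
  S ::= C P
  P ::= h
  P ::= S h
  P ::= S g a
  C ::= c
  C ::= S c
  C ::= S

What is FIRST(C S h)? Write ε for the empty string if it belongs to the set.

{c, g, h}

FIRST(S) = {ε, c, g, h}  (via C P)
FIRST(P) = {c, g, h}  (via S h, S g a)
FIRST(C) = {ε, c, g, h}  (via S c, S)
FIRST(C S h): take FIRST of each symbol in turn, carrying on past any symbol whose FIRST contains ε; result {c, g, h}.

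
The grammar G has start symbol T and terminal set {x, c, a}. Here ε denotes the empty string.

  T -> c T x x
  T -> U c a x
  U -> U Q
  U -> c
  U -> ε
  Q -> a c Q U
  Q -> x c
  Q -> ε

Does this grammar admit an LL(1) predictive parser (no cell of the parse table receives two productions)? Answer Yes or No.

FIRST(T) = {a, c, x}
FIRST(U) = {ε, a, c, x}
FIRST(Q) = {ε, a, x}
FOLLOW(T) = {$, x}
FOLLOW(U) = {a, c, x}
FOLLOW(Q) = {a, c, x}
Cell M[Q, a] receives both Q -> a c Q U and Q -> ε — the grammar is not LL(1).

No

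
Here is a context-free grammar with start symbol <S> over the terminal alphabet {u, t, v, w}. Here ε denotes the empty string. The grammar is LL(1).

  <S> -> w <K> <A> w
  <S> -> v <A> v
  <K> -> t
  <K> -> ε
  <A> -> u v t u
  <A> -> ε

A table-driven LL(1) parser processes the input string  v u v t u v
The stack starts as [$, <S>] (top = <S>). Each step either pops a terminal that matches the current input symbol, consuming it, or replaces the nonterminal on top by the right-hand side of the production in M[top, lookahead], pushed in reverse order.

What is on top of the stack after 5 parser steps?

step 1: stack=$ <S>  input=v u v t u v $  — expand <S> -> v <A> v
step 2: stack=$ v <A> v  input=v u v t u v $  — match v
step 3: stack=$ v <A>  input=u v t u v $  — expand <A> -> u v t u
step 4: stack=$ v u t v u  input=u v t u v $  — match u
step 5: stack=$ v u t v  input=v t u v $  — match v
Stack after step 5: $ v u t (top = t).

t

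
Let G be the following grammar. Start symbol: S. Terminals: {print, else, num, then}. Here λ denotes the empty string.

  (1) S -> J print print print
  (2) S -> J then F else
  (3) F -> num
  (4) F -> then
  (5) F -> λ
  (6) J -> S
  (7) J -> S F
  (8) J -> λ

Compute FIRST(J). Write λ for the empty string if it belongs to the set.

FIRST(F) = {λ, num, then}
FIRST(S) = {print, then}  (via J print print print, J then F else)
FIRST(J) = {λ, print, then}  (via S, S F)

{λ, print, then}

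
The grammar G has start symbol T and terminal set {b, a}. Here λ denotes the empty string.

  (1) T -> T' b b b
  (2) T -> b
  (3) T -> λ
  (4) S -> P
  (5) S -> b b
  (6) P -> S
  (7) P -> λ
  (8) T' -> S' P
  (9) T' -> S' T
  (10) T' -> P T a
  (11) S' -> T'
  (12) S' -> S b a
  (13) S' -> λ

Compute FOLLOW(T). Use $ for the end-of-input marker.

FIRST(T) = {λ, a, b}  (via T' b b b)
FIRST(S) = {λ, b}  (via P)
FIRST(P) = {λ, b}  (via S)
FIRST(T') = {λ, a, b}  (via S' P, S' T, P T a)
FIRST(S') = {λ, a, b}  (via T', S b a)
FOLLOW(T) includes $ since T is the start symbol.
FOLLOW(T): in T'->S' T, the suffix after T is empty, so FOLLOW(T) ⊇ FOLLOW(T') = {a, b}; in T'->P T a, T is followed by a with FIRST {a}. Thus FOLLOW(T) = {$, a, b}.
FOLLOW(S): in P->S, the suffix after S is empty, so FOLLOW(S) ⊇ FOLLOW(P) = {a, b}; in S'->S b a, S is followed by b a with FIRST {b}. Thus FOLLOW(S) = {a, b}.
FOLLOW(P): in S->P, the suffix after P is empty, so FOLLOW(P) ⊇ FOLLOW(S) = {a, b}; in T'->S' P, the suffix after P is empty, so FOLLOW(P) ⊇ FOLLOW(T') = {a, b}; in T'->P T a, P is followed by T a with FIRST {a, b}. Thus FOLLOW(P) = {a, b}.
FOLLOW(T'): in T->T' b b b, T' is followed by b b b with FIRST {b}; in S'->T', the suffix after T' is empty, so FOLLOW(T') ⊇ FOLLOW(S') = {a, b}. Thus FOLLOW(T') = {a, b}.
FOLLOW(S'): in T'->S' P, S' is followed by P with FIRST {λ, b}; in T'->S' P, the suffix after S' is nullable, so FOLLOW(S') ⊇ FOLLOW(T') = {a, b}; in T'->S' T, S' is followed by T with FIRST {λ, a, b}; in T'->S' T, the suffix after S' is nullable, so FOLLOW(S') ⊇ FOLLOW(T') = {a, b}. Thus FOLLOW(S') = {a, b}.

{$, a, b}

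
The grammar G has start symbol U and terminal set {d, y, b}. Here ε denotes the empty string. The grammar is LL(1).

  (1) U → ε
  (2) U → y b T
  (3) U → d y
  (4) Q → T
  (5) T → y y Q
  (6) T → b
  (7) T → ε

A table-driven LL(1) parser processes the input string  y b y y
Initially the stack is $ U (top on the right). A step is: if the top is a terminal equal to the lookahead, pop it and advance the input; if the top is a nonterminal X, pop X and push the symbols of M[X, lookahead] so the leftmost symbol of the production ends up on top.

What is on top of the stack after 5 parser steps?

step 1: stack=$ U  input=y b y y $  — expand U → y b T
step 2: stack=$ T b y  input=y b y y $  — match y
step 3: stack=$ T b  input=b y y $  — match b
step 4: stack=$ T  input=y y $  — expand T → y y Q
step 5: stack=$ Q y y  input=y y $  — match y
Stack after step 5: $ Q y (top = y).

y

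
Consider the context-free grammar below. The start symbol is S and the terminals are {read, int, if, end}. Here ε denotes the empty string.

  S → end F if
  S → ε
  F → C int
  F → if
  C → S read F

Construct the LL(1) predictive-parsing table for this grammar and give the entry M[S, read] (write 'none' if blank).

FIRST(S) = {ε, end}
FIRST(C) = {end, read}  (via S read F)
FIRST(F) = {end, if, read}  (via C int)
FOLLOW(S) includes $ since S is the start symbol.
FOLLOW(S): in C→S read F, S is followed by read F with FIRST {read}. Thus FOLLOW(S) = {$, read}.
For S → end F if: FIRST(end F if) = {end}, so it goes in M[S, t] for t ∈ {end}.
For S → ε: FIRST(ε) = {ε}, so it goes in M[S, t] for t ∈ {}; since ε ∈ FIRST, also for every t ∈ FOLLOW(S) = {$, read}.

S → ε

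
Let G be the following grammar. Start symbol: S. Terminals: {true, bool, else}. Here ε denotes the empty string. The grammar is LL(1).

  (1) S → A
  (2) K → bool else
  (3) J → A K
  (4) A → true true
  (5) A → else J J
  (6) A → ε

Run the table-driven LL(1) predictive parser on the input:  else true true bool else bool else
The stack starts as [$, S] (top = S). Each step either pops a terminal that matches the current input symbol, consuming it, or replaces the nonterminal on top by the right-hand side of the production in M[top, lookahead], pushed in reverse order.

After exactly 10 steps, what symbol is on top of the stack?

      Stack            Input                                 Action
   1  $ S              else true true bool else bool else $  expand S → A
   2  $ A              else true true bool else bool else $  expand A → else J J
   3  $ J J else       else true true bool else bool else $  match else
   4  $ J J            true true bool else bool else $       expand J → A K
   5  $ J K A          true true bool else bool else $       expand A → true true
   6  $ J K true true  true true bool else bool else $       match true
   7  $ J K true       true bool else bool else $            match true
   8  $ J K            bool else bool else $                 expand K → bool else
   9  $ J else bool    bool else bool else $                 match bool
  10  $ J else         else bool else $                      match else
Stack after step 10: $ J (top = J).

J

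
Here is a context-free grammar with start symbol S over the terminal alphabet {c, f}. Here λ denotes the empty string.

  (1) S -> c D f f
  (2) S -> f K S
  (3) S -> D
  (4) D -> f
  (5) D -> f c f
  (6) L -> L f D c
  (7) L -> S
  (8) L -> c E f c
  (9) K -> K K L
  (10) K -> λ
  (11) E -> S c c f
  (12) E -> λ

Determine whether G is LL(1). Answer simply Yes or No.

FIRST(S) = {c, f}
FIRST(D) = {f}
FIRST(L) = {c, f}
FIRST(K) = {λ, c, f}
FIRST(E) = {λ, c, f}
FOLLOW(S) = {$, c, f}
FOLLOW(D) = {$, c, f}
FOLLOW(L) = {c, f}
FOLLOW(K) = {c, f}
FOLLOW(E) = {f}
Cell M[D, f] receives both D -> f and D -> f c f — the grammar is not LL(1).

No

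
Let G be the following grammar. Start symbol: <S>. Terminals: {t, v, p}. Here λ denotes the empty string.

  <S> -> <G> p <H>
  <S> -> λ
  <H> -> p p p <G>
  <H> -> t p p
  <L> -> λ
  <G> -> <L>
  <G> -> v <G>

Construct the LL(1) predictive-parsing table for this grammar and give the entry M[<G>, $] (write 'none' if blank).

<G> -> <L>

FIRST(<H>): from <H>->p p p <G> we get {p}; from <H>->t p p we get {t}. So FIRST(<H>) = {p, t}.
FIRST(<L>): from <L>->λ we get {λ}. So FIRST(<L>) = {λ}.
FIRST(<G>): from <G>-><L> we get {λ}; from <G>->v <G> we get {v}. So FIRST(<G>) = {λ, v}.
FIRST(<S>): from <S>-><G> p <H> we get {p, v}; from <S>->λ we get {λ}. So FIRST(<S>) = {λ, p, v}.
FOLLOW(<S>) includes $ since <S> is the start symbol.
FOLLOW(<H>): in <S>-><G> p <H>, the suffix after <H> is empty, so FOLLOW(<H>) ⊇ FOLLOW(<S>) = {$}. Thus FOLLOW(<H>) = {$}.
FOLLOW(<G>): in <S>-><G> p <H>, <G> is followed by p <H> with FIRST {p}; in <H>->p p p <G>, the suffix after <G> is empty, so FOLLOW(<G>) ⊇ FOLLOW(<H>) = {$}; in <G>->v <G>, the suffix after <G> is empty (adds nothing new). Thus FOLLOW(<G>) = {$, p}.
For <G> -> <L>: FIRST(<L>) = {λ}, so it goes in M[<G>, t] for t ∈ {}; since λ ∈ FIRST, also for every t ∈ FOLLOW(<G>) = {$, p}.
For <G> -> v <G>: FIRST(v <G>) = {v}, so it goes in M[<G>, t] for t ∈ {v}.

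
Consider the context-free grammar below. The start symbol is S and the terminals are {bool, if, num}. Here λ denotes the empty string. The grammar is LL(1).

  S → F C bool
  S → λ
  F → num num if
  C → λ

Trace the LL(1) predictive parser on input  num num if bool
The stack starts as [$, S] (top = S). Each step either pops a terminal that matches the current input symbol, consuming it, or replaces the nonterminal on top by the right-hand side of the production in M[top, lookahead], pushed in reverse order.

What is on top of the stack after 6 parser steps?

bool

     Stack                Input              Action
  1  $ S                  num num if bool $  expand S → F C bool
  2  $ bool C F           num num if bool $  expand F → num num if
  3  $ bool C if num num  num num if bool $  match num
  4  $ bool C if num      num if bool $      match num
  5  $ bool C if          if bool $          match if
  6  $ bool C             bool $             expand C → λ
Stack after step 6: $ bool (top = bool).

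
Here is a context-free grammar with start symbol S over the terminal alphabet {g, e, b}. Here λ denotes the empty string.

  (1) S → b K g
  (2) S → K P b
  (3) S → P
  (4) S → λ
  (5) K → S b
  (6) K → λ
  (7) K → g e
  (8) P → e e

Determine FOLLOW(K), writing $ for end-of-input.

FIRST(P) = {e}
FIRST(S) = {λ, b, e, g}  (via K P b, P)
FIRST(K) = {λ, b, e, g}  (via S b)
FOLLOW(S) includes $ since S is the start symbol.
FOLLOW(S): in K→S b, S is followed by b with FIRST {b}. Thus FOLLOW(S) = {$, b}.
FOLLOW(K): in S→b K g, K is followed by g with FIRST {g}; in S→K P b, K is followed by P b with FIRST {e}. Thus FOLLOW(K) = {e, g}.
FOLLOW(P): in S→K P b, P is followed by b with FIRST {b}; in S→P, the suffix after P is empty, so FOLLOW(P) ⊇ FOLLOW(S) = {$, b}. Thus FOLLOW(P) = {$, b}.

{e, g}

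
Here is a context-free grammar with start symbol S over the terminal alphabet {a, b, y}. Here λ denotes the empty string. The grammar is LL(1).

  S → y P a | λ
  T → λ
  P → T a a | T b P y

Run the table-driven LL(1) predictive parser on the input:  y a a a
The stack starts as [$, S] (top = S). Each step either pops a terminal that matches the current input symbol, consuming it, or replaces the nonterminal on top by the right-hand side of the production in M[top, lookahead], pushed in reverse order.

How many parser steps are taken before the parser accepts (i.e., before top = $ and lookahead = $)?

step 1: stack=$ S  input=y a a a $  — expand S → y P a
step 2: stack=$ a P y  input=y a a a $  — match y
step 3: stack=$ a P  input=a a a $  — expand P → T a a
step 4: stack=$ a a a T  input=a a a $  — expand T → λ
step 5: stack=$ a a a  input=a a a $  — match a
step 6: stack=$ a a  input=a a $  — match a
step 7: stack=$ a  input=a $  — match a
Accept reached after 7 steps.

7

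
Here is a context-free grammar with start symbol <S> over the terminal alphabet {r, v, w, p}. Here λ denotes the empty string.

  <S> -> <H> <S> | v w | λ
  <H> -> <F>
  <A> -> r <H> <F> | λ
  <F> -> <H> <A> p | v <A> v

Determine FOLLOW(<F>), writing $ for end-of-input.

{$, p, r, v}

FIRST(<A>) = {λ, r}
FIRST(<S>) = {λ, v}  (via <H> <S>)
FIRST(<H>) = {v}  (via <F>)
FIRST(<F>) = {v}  (via <H> <A> p)
FOLLOW(<S>) includes $ since <S> is the start symbol.
FOLLOW(<S>): in <S>-><H> <S>, the suffix after <S> is empty (adds nothing new). Thus FOLLOW(<S>) = {$}.
FOLLOW(<H>): in <S>-><H> <S>, <H> is followed by <S> with FIRST {λ, v}; in <S>-><H> <S>, the suffix after <H> is nullable, so FOLLOW(<H>) ⊇ FOLLOW(<S>) = {$}; in <A>->r <H> <F>, <H> is followed by <F> with FIRST {v}; in <F>-><H> <A> p, <H> is followed by <A> p with FIRST {p, r}. Thus FOLLOW(<H>) = {$, p, r, v}.
FOLLOW(<A>): in <F>-><H> <A> p, <A> is followed by p with FIRST {p}; in <F>->v <A> v, <A> is followed by v with FIRST {v}. Thus FOLLOW(<A>) = {p, v}.
FOLLOW(<F>): in <H>-><F>, the suffix after <F> is empty, so FOLLOW(<F>) ⊇ FOLLOW(<H>) = {$, p, r, v}; in <A>->r <H> <F>, the suffix after <F> is empty, so FOLLOW(<F>) ⊇ FOLLOW(<A>) = {p, v}. Thus FOLLOW(<F>) = {$, p, r, v}.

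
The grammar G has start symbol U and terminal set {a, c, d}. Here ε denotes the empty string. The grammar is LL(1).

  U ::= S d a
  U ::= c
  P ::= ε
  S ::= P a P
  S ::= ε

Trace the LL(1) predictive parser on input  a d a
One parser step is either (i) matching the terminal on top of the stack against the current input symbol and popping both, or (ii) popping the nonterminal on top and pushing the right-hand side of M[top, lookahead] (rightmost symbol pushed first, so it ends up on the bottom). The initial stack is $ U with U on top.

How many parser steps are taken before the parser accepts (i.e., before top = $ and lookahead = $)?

step 1: stack=$ U  input=a d a $  — expand U ::= S d a
step 2: stack=$ a d S  input=a d a $  — expand S ::= P a P
step 3: stack=$ a d P a P  input=a d a $  — expand P ::= ε
step 4: stack=$ a d P a  input=a d a $  — match a
step 5: stack=$ a d P  input=d a $  — expand P ::= ε
step 6: stack=$ a d  input=d a $  — match d
step 7: stack=$ a  input=a $  — match a
Accept reached after 7 steps.

7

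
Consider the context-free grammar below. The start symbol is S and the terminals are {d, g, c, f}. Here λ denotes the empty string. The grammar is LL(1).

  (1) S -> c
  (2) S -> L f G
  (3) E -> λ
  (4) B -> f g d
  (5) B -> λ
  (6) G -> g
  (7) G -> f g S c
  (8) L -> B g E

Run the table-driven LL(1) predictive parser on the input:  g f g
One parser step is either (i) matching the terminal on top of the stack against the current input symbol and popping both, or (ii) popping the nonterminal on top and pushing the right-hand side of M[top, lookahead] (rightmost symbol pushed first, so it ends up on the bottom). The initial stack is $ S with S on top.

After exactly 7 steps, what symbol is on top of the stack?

g

     Stack        Input    Action
  1  $ S          g f g $  expand S -> L f G
  2  $ G f L      g f g $  expand L -> B g E
  3  $ G f E g B  g f g $  expand B -> λ
  4  $ G f E g    g f g $  match g
  5  $ G f E      f g $    expand E -> λ
  6  $ G f        f g $    match f
  7  $ G          g $      expand G -> g
Stack after step 7: $ g (top = g).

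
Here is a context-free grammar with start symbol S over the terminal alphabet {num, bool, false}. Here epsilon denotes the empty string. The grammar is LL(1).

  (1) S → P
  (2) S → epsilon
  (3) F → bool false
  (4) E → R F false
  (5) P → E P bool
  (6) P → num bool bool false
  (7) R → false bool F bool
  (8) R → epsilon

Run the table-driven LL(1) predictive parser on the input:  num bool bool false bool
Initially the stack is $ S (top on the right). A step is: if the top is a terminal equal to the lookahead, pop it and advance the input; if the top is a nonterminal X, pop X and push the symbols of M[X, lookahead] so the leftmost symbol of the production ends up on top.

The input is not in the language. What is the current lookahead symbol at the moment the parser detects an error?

bool

     Stack                  Input                       Action
  1  $ S                    num bool bool false bool $  expand S → P
  2  $ P                    num bool bool false bool $  expand P → num bool bool false
  3  $ false bool bool num  num bool bool false bool $  match num
  4  $ false bool bool      bool bool false bool $      match bool
  5  $ false bool           bool false bool $           match bool
  6  $ false                false bool $                match false
  7  $                      bool $                      error: stack empty but input remains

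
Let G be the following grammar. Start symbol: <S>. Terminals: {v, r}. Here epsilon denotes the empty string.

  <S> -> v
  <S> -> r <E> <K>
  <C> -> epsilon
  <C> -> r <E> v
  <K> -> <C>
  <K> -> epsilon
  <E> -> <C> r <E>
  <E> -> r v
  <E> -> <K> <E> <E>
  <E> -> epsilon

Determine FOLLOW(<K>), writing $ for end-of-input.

{$, r, v}

FIRST(<S>): from <S>->v we get {v}; from <S>->r <E> <K> we get {r}. So FIRST(<S>) = {r, v}.
FIRST(<C>): from <C>->epsilon we get {epsilon}; from <C>->r <E> v we get {r}. So FIRST(<C>) = {epsilon, r}.
FIRST(<K>): from <K>-><C> we get {epsilon, r}; from <K>->epsilon we get {epsilon}. So FIRST(<K>) = {epsilon, r}.
FIRST(<E>): from <E>-><C> r <E> we get {r}; from <E>->r v we get {r}; from <E>-><K> <E> <E> we get {epsilon, r}; from <E>->epsilon we get {epsilon}. So FIRST(<E>) = {epsilon, r}.
FOLLOW(<S>) includes $ since <S> is the start symbol.
FOLLOW(<S>): <S> appears on no right-hand side. Thus FOLLOW(<S>) = {$}.
FOLLOW(<E>): in <S>->r <E> <K>, <E> is followed by <K> with FIRST {epsilon, r}; in <S>->r <E> <K>, the suffix after <E> is nullable, so FOLLOW(<E>) ⊇ FOLLOW(<S>) = {$}; in <C>->r <E> v, <E> is followed by v with FIRST {v}; in <E>-><C> r <E>, the suffix after <E> is empty (adds nothing new); in <E>-><K> <E> <E> (occurrence 1), <E> is followed by <E> with FIRST {epsilon, r}; in <E>-><K> <E> <E> (occurrence 1), the suffix after <E> is nullable (adds nothing new); in <E>-><K> <E> <E> (occurrence 2), the suffix after <E> is empty (adds nothing new). Thus FOLLOW(<E>) = {$, r, v}.
FOLLOW(<K>): in <S>->r <E> <K>, the suffix after <K> is empty, so FOLLOW(<K>) ⊇ FOLLOW(<S>) = {$}; in <E>-><K> <E> <E>, <K> is followed by <E> <E> with FIRST {epsilon, r}; in <E>-><K> <E> <E>, the suffix after <K> is nullable, so FOLLOW(<K>) ⊇ FOLLOW(<E>) = {$, r, v}. Thus FOLLOW(<K>) = {$, r, v}.
FOLLOW(<C>): in <K>-><C>, the suffix after <C> is empty, so FOLLOW(<C>) ⊇ FOLLOW(<K>) = {$, r, v}; in <E>-><C> r <E>, <C> is followed by r <E> with FIRST {r}. Thus FOLLOW(<C>) = {$, r, v}.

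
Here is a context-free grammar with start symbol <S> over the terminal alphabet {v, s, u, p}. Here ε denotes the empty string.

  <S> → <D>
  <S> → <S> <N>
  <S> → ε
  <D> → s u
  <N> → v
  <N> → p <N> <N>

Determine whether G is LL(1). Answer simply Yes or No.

No

FIRST(<S>) = {ε, p, s, v}
FIRST(<D>) = {s}
FIRST(<N>) = {p, v}
FOLLOW(<S>) = {$, p, v}
FOLLOW(<D>) = {$, p, v}
FOLLOW(<N>) = {$, p, v}
Cell M[<S>, p] receives both <S> → <S> <N> and <S> → ε — the grammar is not LL(1).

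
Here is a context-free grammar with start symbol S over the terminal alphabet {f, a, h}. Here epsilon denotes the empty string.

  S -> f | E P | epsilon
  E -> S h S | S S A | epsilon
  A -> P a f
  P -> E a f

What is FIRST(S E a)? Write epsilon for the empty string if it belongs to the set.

{a, f, h}

FIRST(S): from S->f we get {f}; from S->E P we get {a, f, h}; from S->epsilon we get {epsilon}. So FIRST(S) = {epsilon, a, f, h}.
FIRST(E): from E->S h S we get {a, f, h}; from E->S S A we get {a, f, h}; from E->epsilon we get {epsilon}. So FIRST(E) = {epsilon, a, f, h}.
FIRST(P): from P->E a f we get {a, f, h}. So FIRST(P) = {a, f, h}.
FIRST(A): from A->P a f we get {a, f, h}. So FIRST(A) = {a, f, h}.
FIRST(S E a): take FIRST of each symbol in turn, carrying on past any symbol whose FIRST contains epsilon; result {a, f, h}.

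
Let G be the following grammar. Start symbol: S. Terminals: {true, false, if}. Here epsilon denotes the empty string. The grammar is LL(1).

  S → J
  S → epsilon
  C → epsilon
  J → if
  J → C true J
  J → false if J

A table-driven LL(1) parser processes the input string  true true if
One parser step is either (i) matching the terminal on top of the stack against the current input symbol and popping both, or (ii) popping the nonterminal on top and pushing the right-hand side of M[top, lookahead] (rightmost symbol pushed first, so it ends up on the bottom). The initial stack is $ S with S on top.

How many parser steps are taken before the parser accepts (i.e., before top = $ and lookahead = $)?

9

     Stack       Input           Action
  1  $ S         true true if $  expand S → J
  2  $ J         true true if $  expand J → C true J
  3  $ J true C  true true if $  expand C → epsilon
  4  $ J true    true true if $  match true
  5  $ J         true if $       expand J → C true J
  6  $ J true C  true if $       expand C → epsilon
  7  $ J true    true if $       match true
  8  $ J         if $            expand J → if
  9  $ if        if $            match if
Accept reached after 9 steps.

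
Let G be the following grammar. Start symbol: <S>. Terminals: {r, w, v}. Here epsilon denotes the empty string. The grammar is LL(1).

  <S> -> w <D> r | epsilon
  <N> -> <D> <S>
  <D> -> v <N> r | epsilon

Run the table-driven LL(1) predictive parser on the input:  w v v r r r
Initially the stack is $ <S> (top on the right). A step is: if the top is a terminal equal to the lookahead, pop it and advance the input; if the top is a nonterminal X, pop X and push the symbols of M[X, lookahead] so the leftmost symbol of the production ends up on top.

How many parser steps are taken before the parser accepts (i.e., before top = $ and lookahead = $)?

14

step 1: stack=$ <S>  input=w v v r r r $  — expand <S> -> w <D> r
step 2: stack=$ r <D> w  input=w v v r r r $  — match w
step 3: stack=$ r <D>  input=v v r r r $  — expand <D> -> v <N> r
step 4: stack=$ r r <N> v  input=v v r r r $  — match v
step 5: stack=$ r r <N>  input=v r r r $  — expand <N> -> <D> <S>
step 6: stack=$ r r <S> <D>  input=v r r r $  — expand <D> -> v <N> r
step 7: stack=$ r r <S> r <N> v  input=v r r r $  — match v
step 8: stack=$ r r <S> r <N>  input=r r r $  — expand <N> -> <D> <S>
step 9: stack=$ r r <S> r <S> <D>  input=r r r $  — expand <D> -> epsilon
step 10: stack=$ r r <S> r <S>  input=r r r $  — expand <S> -> epsilon
step 11: stack=$ r r <S> r  input=r r r $  — match r
step 12: stack=$ r r <S>  input=r r $  — expand <S> -> epsilon
step 13: stack=$ r r  input=r r $  — match r
step 14: stack=$ r  input=r $  — match r
Accept reached after 14 steps.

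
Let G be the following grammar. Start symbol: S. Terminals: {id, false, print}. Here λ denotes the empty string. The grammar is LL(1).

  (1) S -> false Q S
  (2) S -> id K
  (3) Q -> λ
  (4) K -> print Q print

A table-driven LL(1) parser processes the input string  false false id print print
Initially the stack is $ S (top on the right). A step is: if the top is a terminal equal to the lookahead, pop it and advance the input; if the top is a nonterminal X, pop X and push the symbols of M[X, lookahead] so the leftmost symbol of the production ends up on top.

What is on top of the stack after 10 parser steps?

step 1: stack=$ S  input=false false id print print $  — expand S -> false Q S
step 2: stack=$ S Q false  input=false false id print print $  — match false
step 3: stack=$ S Q  input=false id print print $  — expand Q -> λ
step 4: stack=$ S  input=false id print print $  — expand S -> false Q S
step 5: stack=$ S Q false  input=false id print print $  — match false
step 6: stack=$ S Q  input=id print print $  — expand Q -> λ
step 7: stack=$ S  input=id print print $  — expand S -> id K
step 8: stack=$ K id  input=id print print $  — match id
step 9: stack=$ K  input=print print $  — expand K -> print Q print
step 10: stack=$ print Q print  input=print print $  — match print
Stack after step 10: $ print Q (top = Q).

Q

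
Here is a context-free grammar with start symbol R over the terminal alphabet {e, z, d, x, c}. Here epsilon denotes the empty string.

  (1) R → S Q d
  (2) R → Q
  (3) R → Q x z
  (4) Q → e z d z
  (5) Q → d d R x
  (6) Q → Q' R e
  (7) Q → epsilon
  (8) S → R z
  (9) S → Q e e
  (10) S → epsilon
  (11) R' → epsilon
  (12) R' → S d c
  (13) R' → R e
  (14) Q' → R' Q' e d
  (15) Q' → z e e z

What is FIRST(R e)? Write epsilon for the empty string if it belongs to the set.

FIRST(R): from R→S Q d we get {d, e, x, z}; from R→Q we get {epsilon, d, e, x, z}; from R→Q x z we get {d, e, x, z}. So FIRST(R) = {epsilon, d, e, x, z}.
FIRST(Q): from Q→e z d z we get {e}; from Q→d d R x we get {d}; from Q→Q' R e we get {d, e, x, z}; from Q→epsilon we get {epsilon}. So FIRST(Q) = {epsilon, d, e, x, z}.
FIRST(S): from S→R z we get {d, e, x, z}; from S→Q e e we get {d, e, x, z}; from S→epsilon we get {epsilon}. So FIRST(S) = {epsilon, d, e, x, z}.
FIRST(R'): from R'→epsilon we get {epsilon}; from R'→S d c we get {d, e, x, z}; from R'→R e we get {d, e, x, z}. So FIRST(R') = {epsilon, d, e, x, z}.
FIRST(Q'): from Q'→R' Q' e d we get {d, e, x, z}; from Q'→z e e z we get {z}. So FIRST(Q') = {d, e, x, z}.
FIRST(R e): take FIRST of each symbol in turn, carrying on past any symbol whose FIRST contains epsilon; result {d, e, x, z}.

{d, e, x, z}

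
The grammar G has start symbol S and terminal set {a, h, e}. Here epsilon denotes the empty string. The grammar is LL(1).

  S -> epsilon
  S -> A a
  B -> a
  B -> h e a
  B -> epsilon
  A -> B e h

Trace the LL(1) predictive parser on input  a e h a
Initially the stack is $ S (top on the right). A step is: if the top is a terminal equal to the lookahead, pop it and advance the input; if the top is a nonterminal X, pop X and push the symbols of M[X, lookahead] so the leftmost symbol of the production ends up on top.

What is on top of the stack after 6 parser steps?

a

step 1: stack=$ S  input=a e h a $  — expand S -> A a
step 2: stack=$ a A  input=a e h a $  — expand A -> B e h
step 3: stack=$ a h e B  input=a e h a $  — expand B -> a
step 4: stack=$ a h e a  input=a e h a $  — match a
step 5: stack=$ a h e  input=e h a $  — match e
step 6: stack=$ a h  input=h a $  — match h
Stack after step 6: $ a (top = a).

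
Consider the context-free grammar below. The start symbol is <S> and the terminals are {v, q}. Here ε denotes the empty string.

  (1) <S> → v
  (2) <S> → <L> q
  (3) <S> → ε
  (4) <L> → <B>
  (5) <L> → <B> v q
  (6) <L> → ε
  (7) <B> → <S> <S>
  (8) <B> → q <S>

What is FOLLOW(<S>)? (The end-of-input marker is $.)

FIRST(<S>) = {ε, q, v}  (via <L> q)
FIRST(<B>) = {ε, q, v}  (via <S> <S>)
FIRST(<L>) = {ε, q, v}  (via <B>, <B> v q)
FOLLOW(<S>) includes $ since <S> is the start symbol.
FOLLOW(<L>): in <S>→<L> q, <L> is followed by q with FIRST {q}. Thus FOLLOW(<L>) = {q}.
FOLLOW(<B>): in <L>→<B>, the suffix after <B> is empty, so FOLLOW(<B>) ⊇ FOLLOW(<L>) = {q}; in <L>→<B> v q, <B> is followed by v q with FIRST {v}. Thus FOLLOW(<B>) = {q, v}.
FOLLOW(<S>): in <B>→<S> <S> (occurrence 1), <S> is followed by <S> with FIRST {ε, q, v}; in <B>→<S> <S> (occurrence 1), the suffix after <S> is nullable, so FOLLOW(<S>) ⊇ FOLLOW(<B>) = {q, v}; in <B>→<S> <S> (occurrence 2), the suffix after <S> is empty, so FOLLOW(<S>) ⊇ FOLLOW(<B>) = {q, v}; in <B>→q <S>, the suffix after <S> is empty, so FOLLOW(<S>) ⊇ FOLLOW(<B>) = {q, v}. Thus FOLLOW(<S>) = {$, q, v}.

{$, q, v}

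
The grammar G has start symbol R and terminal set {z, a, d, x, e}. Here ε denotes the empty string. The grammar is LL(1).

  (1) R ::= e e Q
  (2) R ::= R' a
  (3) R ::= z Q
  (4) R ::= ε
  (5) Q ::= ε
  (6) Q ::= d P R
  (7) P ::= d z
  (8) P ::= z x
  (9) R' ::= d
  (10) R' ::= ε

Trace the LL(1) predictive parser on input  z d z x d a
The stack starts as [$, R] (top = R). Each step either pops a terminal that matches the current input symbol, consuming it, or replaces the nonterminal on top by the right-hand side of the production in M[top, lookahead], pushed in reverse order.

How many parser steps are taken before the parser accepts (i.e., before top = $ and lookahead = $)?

      Stack    Input          Action
   1  $ R      z d z x d a $  expand R ::= z Q
   2  $ Q z    z d z x d a $  match z
   3  $ Q      d z x d a $    expand Q ::= d P R
   4  $ R P d  d z x d a $    match d
   5  $ R P    z x d a $      expand P ::= z x
   6  $ R x z  z x d a $      match z
   7  $ R x    x d a $        match x
   8  $ R      d a $          expand R ::= R' a
   9  $ a R'   d a $          expand R' ::= d
  10  $ a d    d a $          match d
  11  $ a      a $            match a
Accept reached after 11 steps.

11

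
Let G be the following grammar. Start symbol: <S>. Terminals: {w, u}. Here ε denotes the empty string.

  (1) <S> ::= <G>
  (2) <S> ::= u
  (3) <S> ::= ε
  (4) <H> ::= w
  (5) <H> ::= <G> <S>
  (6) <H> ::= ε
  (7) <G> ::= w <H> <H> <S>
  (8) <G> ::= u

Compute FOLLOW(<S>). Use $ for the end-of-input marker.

{$, u, w}

FIRST(<G>): from <G>::=w <H> <H> <S> we get {w}; from <G>::=u we get {u}. So FIRST(<G>) = {u, w}.
FIRST(<S>): from <S>::=<G> we get {u, w}; from <S>::=u we get {u}; from <S>::=ε we get {ε}. So FIRST(<S>) = {ε, u, w}.
FIRST(<H>): from <H>::=w we get {w}; from <H>::=<G> <S> we get {u, w}; from <H>::=ε we get {ε}. So FIRST(<H>) = {ε, u, w}.
FOLLOW(<S>) includes $ since <S> is the start symbol.
FOLLOW(<S>): in <H>::=<G> <S>, the suffix after <S> is empty, so FOLLOW(<S>) ⊇ FOLLOW(<H>) = {$, u, w}; in <G>::=w <H> <H> <S>, the suffix after <S> is empty, so FOLLOW(<S>) ⊇ FOLLOW(<G>) = {$, u, w}. Thus FOLLOW(<S>) = {$, u, w}.
FOLLOW(<H>): in <G>::=w <H> <H> <S> (occurrence 1), <H> is followed by <H> <S> with FIRST {ε, u, w}; in <G>::=w <H> <H> <S> (occurrence 1), the suffix after <H> is nullable, so FOLLOW(<H>) ⊇ FOLLOW(<G>) = {$, u, w}; in <G>::=w <H> <H> <S> (occurrence 2), <H> is followed by <S> with FIRST {ε, u, w}; in <G>::=w <H> <H> <S> (occurrence 2), the suffix after <H> is nullable, so FOLLOW(<H>) ⊇ FOLLOW(<G>) = {$, u, w}. Thus FOLLOW(<H>) = {$, u, w}.
FOLLOW(<G>): in <S>::=<G>, the suffix after <G> is empty, so FOLLOW(<G>) ⊇ FOLLOW(<S>) = {$, u, w}; in <H>::=<G> <S>, <G> is followed by <S> with FIRST {ε, u, w}; in <H>::=<G> <S>, the suffix after <G> is nullable, so FOLLOW(<G>) ⊇ FOLLOW(<H>) = {$, u, w}. Thus FOLLOW(<G>) = {$, u, w}.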